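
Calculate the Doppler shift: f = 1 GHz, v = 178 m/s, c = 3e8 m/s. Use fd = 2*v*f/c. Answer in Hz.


fd = 2 * 178 * 1000000000.0 / 3e8 = 1186.7 Hz

1186.7 Hz


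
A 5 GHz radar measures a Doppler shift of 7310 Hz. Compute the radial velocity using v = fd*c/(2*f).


v = 7310 * 3e8 / (2 * 5000000000.0) = 219.3 m/s

219.3 m/s


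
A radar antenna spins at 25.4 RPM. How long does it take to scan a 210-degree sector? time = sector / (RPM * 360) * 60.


t = 210 / (25.4 * 360) * 60 = 1.38 s

1.38 s


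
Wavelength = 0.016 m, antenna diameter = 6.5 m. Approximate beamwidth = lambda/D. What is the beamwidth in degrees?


BW_rad = 0.016 / 6.5 = 0.002462
BW_deg = 0.14 degrees

0.14 degrees


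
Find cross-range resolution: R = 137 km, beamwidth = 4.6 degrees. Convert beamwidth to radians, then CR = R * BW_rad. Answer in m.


BW_rad = 0.080285146
CR = 137000 * 0.080285146 = 10999.1 m

10999.1 m


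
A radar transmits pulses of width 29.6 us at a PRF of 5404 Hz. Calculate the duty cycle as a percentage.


DC = 29.6e-6 * 5404 * 100 = 16.0%

16.0%


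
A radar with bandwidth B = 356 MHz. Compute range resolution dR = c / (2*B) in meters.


dR = 3e8 / (2 * 356000000.0) = 0.42 m

0.42 m


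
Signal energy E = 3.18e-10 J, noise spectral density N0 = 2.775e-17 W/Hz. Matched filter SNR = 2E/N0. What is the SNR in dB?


SNR_lin = 2 * 3.18e-10 / 2.775e-17 = 2.292e7
SNR_dB = 10*log10(2.292e7) = 73.6 dB

73.6 dB


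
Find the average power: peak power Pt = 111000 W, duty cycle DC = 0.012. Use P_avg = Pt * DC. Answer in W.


P_avg = 111000 * 0.012 = 1332.0 W

1332.0 W


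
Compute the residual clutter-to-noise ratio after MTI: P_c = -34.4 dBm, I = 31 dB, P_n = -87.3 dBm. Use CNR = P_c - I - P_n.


CNR = -34.4 - 31 - (-87.3) = 21.9 dB

21.9 dB


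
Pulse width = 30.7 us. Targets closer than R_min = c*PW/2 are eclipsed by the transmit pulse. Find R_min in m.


R_min = 3e8 * 30.7e-6 / 2 = 4605.0 m

4605.0 m


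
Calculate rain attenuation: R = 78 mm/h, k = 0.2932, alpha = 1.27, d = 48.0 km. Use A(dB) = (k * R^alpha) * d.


gamma = 0.2932 * 78^1.27 = 74.152212 dB/km
A = 74.152212 * 48.0 = 3559.31 dB

3559.31 dB


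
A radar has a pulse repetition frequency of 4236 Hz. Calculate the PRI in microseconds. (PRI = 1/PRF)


PRI = 1/4236 = 0.0002360718 s = 236.1 us

236.1 us


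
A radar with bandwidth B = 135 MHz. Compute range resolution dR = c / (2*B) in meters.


dR = 3e8 / (2 * 135000000.0) = 1.11 m

1.11 m


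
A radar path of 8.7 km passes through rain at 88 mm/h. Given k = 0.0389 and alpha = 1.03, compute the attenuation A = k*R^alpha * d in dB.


gamma = 0.0389 * 88^1.03 = 3.915315 dB/km
A = 3.915315 * 8.7 = 34.06 dB

34.06 dB


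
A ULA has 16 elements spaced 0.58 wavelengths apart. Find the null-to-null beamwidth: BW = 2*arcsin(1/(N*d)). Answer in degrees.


1/(N*d) = 1/(16*0.58) = 0.107759
BW = 2*arcsin(0.107759) = 12.4 degrees

12.4 degrees


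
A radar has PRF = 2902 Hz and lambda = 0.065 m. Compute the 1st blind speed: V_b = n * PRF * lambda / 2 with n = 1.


V_blind = 1 * 2902 * 0.065 / 2 = 94.3 m/s

94.3 m/s


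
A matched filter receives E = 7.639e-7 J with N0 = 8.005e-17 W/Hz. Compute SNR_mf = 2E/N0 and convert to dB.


SNR_lin = 2 * 7.639e-7 / 8.005e-17 = 1.909e10
SNR_dB = 10*log10(1.909e10) = 102.8 dB

102.8 dB


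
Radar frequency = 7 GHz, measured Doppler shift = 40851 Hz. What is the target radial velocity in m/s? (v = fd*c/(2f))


v = 40851 * 3e8 / (2 * 7000000000.0) = 875.4 m/s

875.4 m/s


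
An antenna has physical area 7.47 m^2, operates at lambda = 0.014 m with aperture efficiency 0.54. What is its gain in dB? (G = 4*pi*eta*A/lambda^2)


G_linear = 4*pi*0.54*7.47/0.014^2 = 258623.6
G_dB = 10*log10(258623.6) = 54.1 dB

54.1 dB


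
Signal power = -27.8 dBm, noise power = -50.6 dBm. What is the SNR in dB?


SNR = -27.8 - (-50.6) = 22.8 dB

22.8 dB


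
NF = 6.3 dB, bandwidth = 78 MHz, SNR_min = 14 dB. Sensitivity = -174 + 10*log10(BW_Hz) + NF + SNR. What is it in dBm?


10*log10(78000000.0) = 78.92
S = -174 + 78.92 + 6.3 + 14 = -74.8 dBm

-74.8 dBm


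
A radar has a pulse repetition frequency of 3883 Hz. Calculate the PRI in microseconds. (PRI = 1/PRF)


PRI = 1/3883 = 0.0002575328 s = 257.5 us

257.5 us


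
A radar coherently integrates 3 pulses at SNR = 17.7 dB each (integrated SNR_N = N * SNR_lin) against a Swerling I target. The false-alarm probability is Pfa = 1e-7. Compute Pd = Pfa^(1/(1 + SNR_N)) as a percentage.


SNR_lin = 10^(17.7/10) = 58.88437
SNR_N = 3 * 58.88437 = 176.65311
1/(1 + SNR_N) = 1/177.65311 = 0.0056289
Pd = (1e-7)^0.0056289 = 0.91327
Pd = 91.3%

91.3%


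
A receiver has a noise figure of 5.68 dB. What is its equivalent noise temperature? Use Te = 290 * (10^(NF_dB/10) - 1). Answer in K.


NF_lin = 10^(5.68/10) = 3.698282
Te = 290 * (3.698282 - 1) = 782.5 K

782.5 K


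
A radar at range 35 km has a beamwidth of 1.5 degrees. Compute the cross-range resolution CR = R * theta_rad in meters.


BW_rad = 0.026179939
CR = 35000 * 0.026179939 = 916.3 m

916.3 m


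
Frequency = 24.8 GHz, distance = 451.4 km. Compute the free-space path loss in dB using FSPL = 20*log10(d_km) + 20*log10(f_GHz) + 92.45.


20*log10(451.4) = 53.09
20*log10(24.8) = 27.89
FSPL = 173.4 dB

173.4 dB


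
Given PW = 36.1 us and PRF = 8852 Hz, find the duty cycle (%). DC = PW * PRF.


DC = 36.1e-6 * 8852 * 100 = 31.96%

31.96%


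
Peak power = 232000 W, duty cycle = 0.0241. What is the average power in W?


P_avg = 232000 * 0.0241 = 5591.2 W

5591.2 W


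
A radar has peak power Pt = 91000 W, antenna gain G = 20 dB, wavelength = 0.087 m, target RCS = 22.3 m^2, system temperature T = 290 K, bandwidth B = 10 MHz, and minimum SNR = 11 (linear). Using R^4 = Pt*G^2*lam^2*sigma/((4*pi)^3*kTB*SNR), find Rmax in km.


G_lin = 10^(20/10) = 100.0
R^4 = 91000 * 100.0^2 * 0.087^2 * 22.3 / ((4*pi)^3 * 1.38e-23 * 290 * 10000000.0 * 11)
R^4 = 1.75827e17 m^4
R_max = (1.75827e17)^(1/4) = 20477.2 m = 20.5 km

20.5 km


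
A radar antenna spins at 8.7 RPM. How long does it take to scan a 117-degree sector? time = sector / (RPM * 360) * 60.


t = 117 / (8.7 * 360) * 60 = 2.24 s

2.24 s


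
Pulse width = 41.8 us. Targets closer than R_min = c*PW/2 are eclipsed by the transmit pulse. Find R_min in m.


R_min = 3e8 * 41.8e-6 / 2 = 6270.0 m

6270.0 m


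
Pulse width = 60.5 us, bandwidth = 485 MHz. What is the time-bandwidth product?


TBP = 60.5 * 485 = 29342.5

29342.5


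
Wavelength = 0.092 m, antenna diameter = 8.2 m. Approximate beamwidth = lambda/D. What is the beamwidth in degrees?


BW_rad = 0.092 / 8.2 = 0.01122
BW_deg = 0.64 degrees

0.64 degrees


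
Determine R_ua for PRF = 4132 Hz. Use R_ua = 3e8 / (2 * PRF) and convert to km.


R_ua = 3e8 / (2 * 4132) = 36302.0 m = 36.3 km

36.3 km


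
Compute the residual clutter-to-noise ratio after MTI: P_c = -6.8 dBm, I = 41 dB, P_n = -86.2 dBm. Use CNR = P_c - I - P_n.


CNR = -6.8 - 41 - (-86.2) = 38.4 dB

38.4 dB


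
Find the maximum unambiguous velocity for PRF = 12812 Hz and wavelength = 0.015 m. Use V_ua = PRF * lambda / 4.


V_ua = 12812 * 0.015 / 4 = 48.0 m/s

48.0 m/s


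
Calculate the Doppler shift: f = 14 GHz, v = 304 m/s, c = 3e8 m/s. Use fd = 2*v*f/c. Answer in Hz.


fd = 2 * 304 * 14000000000.0 / 3e8 = 28373.3 Hz

28373.3 Hz


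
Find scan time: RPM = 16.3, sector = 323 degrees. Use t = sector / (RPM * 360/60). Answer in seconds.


t = 323 / (16.3 * 360) * 60 = 3.3 s

3.3 s


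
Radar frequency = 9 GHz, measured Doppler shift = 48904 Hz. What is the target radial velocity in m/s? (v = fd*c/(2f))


v = 48904 * 3e8 / (2 * 9000000000.0) = 815.1 m/s

815.1 m/s


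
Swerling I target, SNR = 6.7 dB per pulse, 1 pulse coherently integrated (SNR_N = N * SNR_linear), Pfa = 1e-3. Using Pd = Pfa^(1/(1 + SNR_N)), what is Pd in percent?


SNR_lin = 10^(6.7/10) = 4.67735
SNR_N = 1 * 4.67735 = 4.67735
1/(1 + SNR_N) = 1/5.67735 = 0.1761385
Pd = (1e-3)^0.1761385 = 0.2962
Pd = 29.6%

29.6%


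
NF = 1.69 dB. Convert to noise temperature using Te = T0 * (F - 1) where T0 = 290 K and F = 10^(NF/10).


NF_lin = 10^(1.69/10) = 1.475707
Te = 290 * (1.475707 - 1) = 138.0 K

138.0 K


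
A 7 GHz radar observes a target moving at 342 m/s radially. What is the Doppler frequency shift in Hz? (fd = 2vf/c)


fd = 2 * 342 * 7000000000.0 / 3e8 = 15960.0 Hz

15960.0 Hz


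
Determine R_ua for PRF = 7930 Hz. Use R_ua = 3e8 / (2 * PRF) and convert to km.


R_ua = 3e8 / (2 * 7930) = 18915.5 m = 18.9 km

18.9 km


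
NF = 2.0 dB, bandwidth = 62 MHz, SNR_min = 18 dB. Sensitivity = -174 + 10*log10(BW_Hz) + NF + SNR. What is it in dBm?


10*log10(62000000.0) = 77.92
S = -174 + 77.92 + 2.0 + 18 = -76.1 dBm

-76.1 dBm


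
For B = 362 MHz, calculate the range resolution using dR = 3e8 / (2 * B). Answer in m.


dR = 3e8 / (2 * 362000000.0) = 0.41 m

0.41 m


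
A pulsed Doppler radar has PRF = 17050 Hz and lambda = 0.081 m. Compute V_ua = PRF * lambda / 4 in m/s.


V_ua = 17050 * 0.081 / 4 = 345.3 m/s

345.3 m/s


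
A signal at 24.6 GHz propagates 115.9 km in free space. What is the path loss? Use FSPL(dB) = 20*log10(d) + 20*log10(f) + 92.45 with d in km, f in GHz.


20*log10(115.9) = 41.28
20*log10(24.6) = 27.82
FSPL = 161.6 dB

161.6 dB


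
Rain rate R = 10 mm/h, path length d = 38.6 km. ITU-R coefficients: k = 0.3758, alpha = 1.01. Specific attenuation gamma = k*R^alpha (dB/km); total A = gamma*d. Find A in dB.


gamma = 0.3758 * 10^1.01 = 3.845535 dB/km
A = 3.845535 * 38.6 = 148.44 dB

148.44 dB


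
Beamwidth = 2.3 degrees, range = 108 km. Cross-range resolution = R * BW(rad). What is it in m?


BW_rad = 0.040142573
CR = 108000 * 0.040142573 = 4335.4 m

4335.4 m


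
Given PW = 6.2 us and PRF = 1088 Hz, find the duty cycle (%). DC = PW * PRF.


DC = 6.2e-6 * 1088 * 100 = 0.67%

0.67%


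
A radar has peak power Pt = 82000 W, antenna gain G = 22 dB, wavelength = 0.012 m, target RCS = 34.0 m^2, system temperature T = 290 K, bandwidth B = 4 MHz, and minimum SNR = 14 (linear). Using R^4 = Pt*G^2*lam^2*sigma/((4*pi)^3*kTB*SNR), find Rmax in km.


G_lin = 10^(22/10) = 158.489319
R^4 = 82000 * 158.489319^2 * 0.012^2 * 34.0 / ((4*pi)^3 * 1.38e-23 * 290 * 4000000.0 * 14)
R^4 = 2.26757e16 m^4
R_max = (2.26757e16)^(1/4) = 12271.3 m = 12.3 km

12.3 km


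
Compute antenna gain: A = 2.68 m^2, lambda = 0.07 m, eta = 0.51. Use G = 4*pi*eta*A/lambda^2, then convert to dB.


G_linear = 4*pi*0.51*2.68/0.07^2 = 3505.25
G_dB = 10*log10(3505.25) = 35.4 dB

35.4 dB


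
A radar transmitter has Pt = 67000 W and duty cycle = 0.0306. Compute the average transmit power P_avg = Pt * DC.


P_avg = 67000 * 0.0306 = 2050.2 W

2050.2 W


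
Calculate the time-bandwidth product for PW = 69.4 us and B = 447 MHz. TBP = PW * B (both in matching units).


TBP = 69.4 * 447 = 31021.8

31021.8


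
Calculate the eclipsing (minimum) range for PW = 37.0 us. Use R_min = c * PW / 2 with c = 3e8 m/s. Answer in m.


R_min = 3e8 * 37.0e-6 / 2 = 5550.0 m

5550.0 m


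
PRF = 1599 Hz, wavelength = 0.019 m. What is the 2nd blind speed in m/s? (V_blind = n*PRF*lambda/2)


V_blind = 2 * 1599 * 0.019 / 2 = 30.4 m/s

30.4 m/s


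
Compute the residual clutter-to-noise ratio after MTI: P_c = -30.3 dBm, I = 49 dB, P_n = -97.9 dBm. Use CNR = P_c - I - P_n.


CNR = -30.3 - 49 - (-97.9) = 18.6 dB

18.6 dB


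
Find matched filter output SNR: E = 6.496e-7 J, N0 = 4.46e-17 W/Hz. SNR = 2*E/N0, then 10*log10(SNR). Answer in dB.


SNR_lin = 2 * 6.496e-7 / 4.46e-17 = 2.913e10
SNR_dB = 10*log10(2.913e10) = 104.6 dB

104.6 dB


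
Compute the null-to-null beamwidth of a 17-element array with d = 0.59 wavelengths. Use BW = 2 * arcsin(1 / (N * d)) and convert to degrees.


1/(N*d) = 1/(17*0.59) = 0.099701
BW = 2*arcsin(0.099701) = 11.4 degrees

11.4 degrees


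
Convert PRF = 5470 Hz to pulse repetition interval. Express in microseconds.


PRI = 1/5470 = 0.0001828154 s = 182.8 us

182.8 us


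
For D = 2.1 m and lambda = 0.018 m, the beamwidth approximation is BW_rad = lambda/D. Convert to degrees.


BW_rad = 0.018 / 2.1 = 0.008571
BW_deg = 0.49 degrees

0.49 degrees


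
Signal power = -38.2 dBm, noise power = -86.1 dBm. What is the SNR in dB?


SNR = -38.2 - (-86.1) = 47.9 dB

47.9 dB


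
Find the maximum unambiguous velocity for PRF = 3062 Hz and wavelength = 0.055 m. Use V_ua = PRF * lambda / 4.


V_ua = 3062 * 0.055 / 4 = 42.1 m/s

42.1 m/s


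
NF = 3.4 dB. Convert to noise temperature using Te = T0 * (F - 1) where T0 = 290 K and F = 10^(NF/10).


NF_lin = 10^(3.4/10) = 2.187762
Te = 290 * (2.187762 - 1) = 344.5 K

344.5 K


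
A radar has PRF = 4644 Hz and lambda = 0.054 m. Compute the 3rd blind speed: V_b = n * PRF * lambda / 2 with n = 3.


V_blind = 3 * 4644 * 0.054 / 2 = 376.2 m/s

376.2 m/s


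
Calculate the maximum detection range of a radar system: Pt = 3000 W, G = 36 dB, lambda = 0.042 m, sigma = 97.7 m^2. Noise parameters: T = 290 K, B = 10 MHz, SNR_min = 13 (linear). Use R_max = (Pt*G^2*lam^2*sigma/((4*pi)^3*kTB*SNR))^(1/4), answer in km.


G_lin = 10^(36/10) = 3981.071706
R^4 = 3000 * 3981.071706^2 * 0.042^2 * 97.7 / ((4*pi)^3 * 1.38e-23 * 290 * 10000000.0 * 13)
R^4 = 7.93715e18 m^4
R_max = (7.93715e18)^(1/4) = 53078.2 m = 53.1 km

53.1 km


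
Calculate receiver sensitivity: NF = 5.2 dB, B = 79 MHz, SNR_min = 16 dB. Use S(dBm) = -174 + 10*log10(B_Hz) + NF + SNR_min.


10*log10(79000000.0) = 78.98
S = -174 + 78.98 + 5.2 + 16 = -73.8 dBm

-73.8 dBm


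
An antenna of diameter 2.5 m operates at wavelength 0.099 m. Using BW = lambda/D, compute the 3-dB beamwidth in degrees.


BW_rad = 0.099 / 2.5 = 0.0396
BW_deg = 2.27 degrees

2.27 degrees


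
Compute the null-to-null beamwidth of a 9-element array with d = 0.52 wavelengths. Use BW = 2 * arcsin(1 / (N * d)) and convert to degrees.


1/(N*d) = 1/(9*0.52) = 0.213675
BW = 2*arcsin(0.213675) = 24.7 degrees

24.7 degrees


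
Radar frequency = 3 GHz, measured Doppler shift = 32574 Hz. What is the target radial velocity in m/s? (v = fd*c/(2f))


v = 32574 * 3e8 / (2 * 3000000000.0) = 1628.7 m/s

1628.7 m/s


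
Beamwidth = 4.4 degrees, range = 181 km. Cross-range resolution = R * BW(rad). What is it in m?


BW_rad = 0.076794487
CR = 181000 * 0.076794487 = 13899.8 m

13899.8 m


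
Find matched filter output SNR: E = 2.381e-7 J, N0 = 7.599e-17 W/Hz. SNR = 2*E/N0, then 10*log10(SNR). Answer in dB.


SNR_lin = 2 * 2.381e-7 / 7.599e-17 = 6.267e9
SNR_dB = 10*log10(6.267e9) = 98.0 dB

98.0 dB


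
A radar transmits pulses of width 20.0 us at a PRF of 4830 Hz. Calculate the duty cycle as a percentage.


DC = 20.0e-6 * 4830 * 100 = 9.66%

9.66%


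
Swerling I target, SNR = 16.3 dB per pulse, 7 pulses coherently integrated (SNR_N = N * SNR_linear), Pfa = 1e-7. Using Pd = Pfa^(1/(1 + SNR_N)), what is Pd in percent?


SNR_lin = 10^(16.3/10) = 42.65795
SNR_N = 7 * 42.65795 = 298.60565
1/(1 + SNR_N) = 1/299.60565 = 0.0033377
Pd = (1e-7)^0.0033377 = 0.94762
Pd = 94.8%

94.8%


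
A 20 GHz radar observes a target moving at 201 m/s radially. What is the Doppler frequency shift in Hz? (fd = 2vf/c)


fd = 2 * 201 * 20000000000.0 / 3e8 = 26800.0 Hz

26800.0 Hz


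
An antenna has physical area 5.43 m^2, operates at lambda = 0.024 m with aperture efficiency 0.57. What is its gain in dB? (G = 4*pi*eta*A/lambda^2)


G_linear = 4*pi*0.57*5.43/0.024^2 = 67524.61
G_dB = 10*log10(67524.61) = 48.3 dB

48.3 dB


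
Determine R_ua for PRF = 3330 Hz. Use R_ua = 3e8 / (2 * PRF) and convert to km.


R_ua = 3e8 / (2 * 3330) = 45045.0 m = 45.0 km

45.0 km


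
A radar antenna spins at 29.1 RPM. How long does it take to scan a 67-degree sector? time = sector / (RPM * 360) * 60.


t = 67 / (29.1 * 360) * 60 = 0.38 s

0.38 s


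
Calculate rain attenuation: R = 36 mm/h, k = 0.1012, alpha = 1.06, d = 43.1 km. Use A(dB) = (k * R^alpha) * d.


gamma = 0.1012 * 36^1.06 = 4.517115 dB/km
A = 4.517115 * 43.1 = 194.69 dB

194.69 dB


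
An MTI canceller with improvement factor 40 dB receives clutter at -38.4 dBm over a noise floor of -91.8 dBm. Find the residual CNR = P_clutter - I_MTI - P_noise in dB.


CNR = -38.4 - 40 - (-91.8) = 13.4 dB

13.4 dB


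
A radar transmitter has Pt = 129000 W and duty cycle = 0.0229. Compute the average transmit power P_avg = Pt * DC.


P_avg = 129000 * 0.0229 = 2954.1 W

2954.1 W


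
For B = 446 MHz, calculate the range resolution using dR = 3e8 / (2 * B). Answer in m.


dR = 3e8 / (2 * 446000000.0) = 0.34 m

0.34 m


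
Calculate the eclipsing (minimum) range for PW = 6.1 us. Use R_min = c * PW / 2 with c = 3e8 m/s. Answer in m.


R_min = 3e8 * 6.1e-6 / 2 = 915.0 m

915.0 m


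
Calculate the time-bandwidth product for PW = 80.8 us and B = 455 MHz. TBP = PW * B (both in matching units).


TBP = 80.8 * 455 = 36764.0

36764.0


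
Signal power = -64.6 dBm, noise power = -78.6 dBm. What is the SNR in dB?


SNR = -64.6 - (-78.6) = 14.0 dB

14.0 dB


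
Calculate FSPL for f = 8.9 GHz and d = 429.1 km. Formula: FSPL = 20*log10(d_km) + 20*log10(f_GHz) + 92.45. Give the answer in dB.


20*log10(429.1) = 52.65
20*log10(8.9) = 18.99
FSPL = 164.1 dB

164.1 dB


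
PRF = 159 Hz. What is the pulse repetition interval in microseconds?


PRI = 1/159 = 0.0062893082 s = 6289.3 us

6289.3 us


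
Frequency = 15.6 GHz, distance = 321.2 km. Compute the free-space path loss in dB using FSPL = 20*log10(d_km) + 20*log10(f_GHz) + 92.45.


20*log10(321.2) = 50.14
20*log10(15.6) = 23.86
FSPL = 166.4 dB

166.4 dB


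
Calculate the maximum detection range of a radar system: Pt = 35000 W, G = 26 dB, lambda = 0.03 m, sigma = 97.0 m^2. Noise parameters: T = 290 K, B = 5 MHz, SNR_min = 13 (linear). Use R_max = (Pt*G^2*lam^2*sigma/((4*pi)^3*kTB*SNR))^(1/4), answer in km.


G_lin = 10^(26/10) = 398.107171
R^4 = 35000 * 398.107171^2 * 0.03^2 * 97.0 / ((4*pi)^3 * 1.38e-23 * 290 * 5000000.0 * 13)
R^4 = 9.38128e17 m^4
R_max = (9.38128e17)^(1/4) = 31121.9 m = 31.1 km

31.1 km


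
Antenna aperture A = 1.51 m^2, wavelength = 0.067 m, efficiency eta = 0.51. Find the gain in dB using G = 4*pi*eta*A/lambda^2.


G_linear = 4*pi*0.51*1.51/0.067^2 = 2155.79
G_dB = 10*log10(2155.79) = 33.3 dB

33.3 dB


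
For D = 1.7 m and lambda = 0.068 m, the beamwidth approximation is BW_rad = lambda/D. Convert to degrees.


BW_rad = 0.068 / 1.7 = 0.04
BW_deg = 2.29 degrees

2.29 degrees


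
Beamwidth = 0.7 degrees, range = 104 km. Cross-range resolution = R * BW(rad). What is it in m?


BW_rad = 0.012217305
CR = 104000 * 0.012217305 = 1270.6 m

1270.6 m


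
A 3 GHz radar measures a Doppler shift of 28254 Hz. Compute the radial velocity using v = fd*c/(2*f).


v = 28254 * 3e8 / (2 * 3000000000.0) = 1412.7 m/s

1412.7 m/s


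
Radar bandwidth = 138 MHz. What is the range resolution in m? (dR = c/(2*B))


dR = 3e8 / (2 * 138000000.0) = 1.09 m

1.09 m


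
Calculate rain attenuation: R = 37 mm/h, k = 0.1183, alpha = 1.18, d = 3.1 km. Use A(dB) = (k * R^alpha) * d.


gamma = 0.1183 * 37^1.18 = 8.384222 dB/km
A = 8.384222 * 3.1 = 25.99 dB

25.99 dB


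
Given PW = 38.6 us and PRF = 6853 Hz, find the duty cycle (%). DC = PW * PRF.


DC = 38.6e-6 * 6853 * 100 = 26.45%

26.45%


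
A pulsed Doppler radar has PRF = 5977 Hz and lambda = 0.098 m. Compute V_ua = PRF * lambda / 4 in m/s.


V_ua = 5977 * 0.098 / 4 = 146.4 m/s

146.4 m/s


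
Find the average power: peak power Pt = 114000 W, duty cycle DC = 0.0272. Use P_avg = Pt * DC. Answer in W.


P_avg = 114000 * 0.0272 = 3100.8 W

3100.8 W


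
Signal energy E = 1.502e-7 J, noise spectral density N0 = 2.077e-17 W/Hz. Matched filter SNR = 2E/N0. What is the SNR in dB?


SNR_lin = 2 * 1.502e-7 / 2.077e-17 = 1.446e10
SNR_dB = 10*log10(1.446e10) = 101.6 dB

101.6 dB


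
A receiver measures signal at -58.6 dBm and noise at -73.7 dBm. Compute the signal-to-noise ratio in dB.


SNR = -58.6 - (-73.7) = 15.1 dB

15.1 dB


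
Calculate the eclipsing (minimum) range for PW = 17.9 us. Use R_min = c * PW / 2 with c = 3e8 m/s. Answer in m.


R_min = 3e8 * 17.9e-6 / 2 = 2685.0 m

2685.0 m


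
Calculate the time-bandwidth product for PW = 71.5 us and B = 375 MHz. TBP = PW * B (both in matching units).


TBP = 71.5 * 375 = 26812.5

26812.5


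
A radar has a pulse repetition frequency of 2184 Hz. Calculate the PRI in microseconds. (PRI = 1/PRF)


PRI = 1/2184 = 0.0004578755 s = 457.9 us

457.9 us


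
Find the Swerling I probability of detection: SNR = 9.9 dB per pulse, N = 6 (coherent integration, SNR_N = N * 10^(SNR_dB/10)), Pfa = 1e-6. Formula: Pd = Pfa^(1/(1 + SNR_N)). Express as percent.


SNR_lin = 10^(9.9/10) = 9.77237
SNR_N = 6 * 9.77237 = 58.63422
1/(1 + SNR_N) = 1/59.63422 = 0.0167689
Pd = (1e-6)^0.0167689 = 0.79321
Pd = 79.3%

79.3%


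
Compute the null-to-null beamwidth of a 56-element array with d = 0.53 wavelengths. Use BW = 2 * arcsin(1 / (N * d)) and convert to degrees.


1/(N*d) = 1/(56*0.53) = 0.033693
BW = 2*arcsin(0.033693) = 3.9 degrees

3.9 degrees


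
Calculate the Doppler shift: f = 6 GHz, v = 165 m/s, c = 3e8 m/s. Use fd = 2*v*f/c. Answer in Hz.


fd = 2 * 165 * 6000000000.0 / 3e8 = 6600.0 Hz

6600.0 Hz


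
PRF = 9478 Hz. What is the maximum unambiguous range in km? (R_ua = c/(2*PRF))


R_ua = 3e8 / (2 * 9478) = 15826.1 m = 15.8 km

15.8 km


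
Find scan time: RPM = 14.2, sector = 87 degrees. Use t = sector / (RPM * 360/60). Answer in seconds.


t = 87 / (14.2 * 360) * 60 = 1.02 s

1.02 s


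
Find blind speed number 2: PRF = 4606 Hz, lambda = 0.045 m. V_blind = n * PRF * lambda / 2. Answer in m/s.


V_blind = 2 * 4606 * 0.045 / 2 = 207.3 m/s

207.3 m/s


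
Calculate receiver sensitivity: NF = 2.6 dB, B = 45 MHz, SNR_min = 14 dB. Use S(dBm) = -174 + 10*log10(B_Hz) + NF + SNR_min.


10*log10(45000000.0) = 76.53
S = -174 + 76.53 + 2.6 + 14 = -80.9 dBm

-80.9 dBm


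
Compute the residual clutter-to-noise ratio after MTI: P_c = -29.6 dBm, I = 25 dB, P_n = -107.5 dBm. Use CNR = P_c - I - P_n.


CNR = -29.6 - 25 - (-107.5) = 52.9 dB

52.9 dB


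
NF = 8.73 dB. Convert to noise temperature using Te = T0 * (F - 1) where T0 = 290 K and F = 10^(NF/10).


NF_lin = 10^(8.73/10) = 7.464488
Te = 290 * (7.464488 - 1) = 1874.7 K

1874.7 K


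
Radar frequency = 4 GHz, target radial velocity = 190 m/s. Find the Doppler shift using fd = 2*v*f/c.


fd = 2 * 190 * 4000000000.0 / 3e8 = 5066.7 Hz

5066.7 Hz


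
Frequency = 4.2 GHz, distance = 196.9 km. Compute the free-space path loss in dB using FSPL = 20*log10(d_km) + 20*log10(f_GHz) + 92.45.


20*log10(196.9) = 45.88
20*log10(4.2) = 12.46
FSPL = 150.8 dB

150.8 dB


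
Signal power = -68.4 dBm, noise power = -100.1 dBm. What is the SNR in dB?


SNR = -68.4 - (-100.1) = 31.7 dB

31.7 dB


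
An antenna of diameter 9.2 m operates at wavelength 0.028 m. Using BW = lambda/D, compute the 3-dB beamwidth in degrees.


BW_rad = 0.028 / 9.2 = 0.003043
BW_deg = 0.17 degrees

0.17 degrees


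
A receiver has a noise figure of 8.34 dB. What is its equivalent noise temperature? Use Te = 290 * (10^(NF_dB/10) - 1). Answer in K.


NF_lin = 10^(8.34/10) = 6.823387
Te = 290 * (6.823387 - 1) = 1688.8 K

1688.8 K


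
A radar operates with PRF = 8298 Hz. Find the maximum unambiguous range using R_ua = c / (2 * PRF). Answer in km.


R_ua = 3e8 / (2 * 8298) = 18076.6 m = 18.1 km

18.1 km


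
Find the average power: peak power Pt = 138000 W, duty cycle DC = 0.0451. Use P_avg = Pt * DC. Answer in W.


P_avg = 138000 * 0.0451 = 6223.8 W

6223.8 W


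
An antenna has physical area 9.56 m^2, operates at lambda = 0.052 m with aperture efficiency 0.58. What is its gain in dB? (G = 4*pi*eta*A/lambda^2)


G_linear = 4*pi*0.58*9.56/0.052^2 = 25768.5
G_dB = 10*log10(25768.5) = 44.1 dB

44.1 dB


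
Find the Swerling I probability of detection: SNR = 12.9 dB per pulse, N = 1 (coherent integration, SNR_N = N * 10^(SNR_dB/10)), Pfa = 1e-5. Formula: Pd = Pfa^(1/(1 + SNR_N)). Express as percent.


SNR_lin = 10^(12.9/10) = 19.49845
SNR_N = 1 * 19.49845 = 19.49845
1/(1 + SNR_N) = 1/20.49845 = 0.0487842
Pd = (1e-5)^0.0487842 = 0.57027
Pd = 57.0%

57.0%


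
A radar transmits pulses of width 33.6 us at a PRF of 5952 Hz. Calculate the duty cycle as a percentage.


DC = 33.6e-6 * 5952 * 100 = 20.0%

20.0%


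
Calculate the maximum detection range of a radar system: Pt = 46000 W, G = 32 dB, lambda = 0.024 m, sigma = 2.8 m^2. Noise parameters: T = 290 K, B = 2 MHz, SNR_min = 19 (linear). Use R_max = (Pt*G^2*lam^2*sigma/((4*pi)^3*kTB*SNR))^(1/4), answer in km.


G_lin = 10^(32/10) = 1584.893192
R^4 = 46000 * 1584.893192^2 * 0.024^2 * 2.8 / ((4*pi)^3 * 1.38e-23 * 290 * 2000000.0 * 19)
R^4 = 6.17516e17 m^4
R_max = (6.17516e17)^(1/4) = 28032.5 m = 28.0 km

28.0 km


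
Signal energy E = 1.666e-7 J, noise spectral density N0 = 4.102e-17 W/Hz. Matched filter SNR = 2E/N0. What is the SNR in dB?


SNR_lin = 2 * 1.666e-7 / 4.102e-17 = 8.123e9
SNR_dB = 10*log10(8.123e9) = 99.1 dB

99.1 dB


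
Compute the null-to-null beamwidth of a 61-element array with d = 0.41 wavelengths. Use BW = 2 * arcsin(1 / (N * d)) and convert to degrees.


1/(N*d) = 1/(61*0.41) = 0.039984
BW = 2*arcsin(0.039984) = 4.6 degrees

4.6 degrees


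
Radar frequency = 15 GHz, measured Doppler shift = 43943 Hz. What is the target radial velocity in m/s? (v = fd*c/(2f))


v = 43943 * 3e8 / (2 * 15000000000.0) = 439.4 m/s

439.4 m/s


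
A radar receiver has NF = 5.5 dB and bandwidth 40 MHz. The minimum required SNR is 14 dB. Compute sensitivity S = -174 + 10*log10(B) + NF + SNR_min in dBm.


10*log10(40000000.0) = 76.02
S = -174 + 76.02 + 5.5 + 14 = -78.5 dBm

-78.5 dBm


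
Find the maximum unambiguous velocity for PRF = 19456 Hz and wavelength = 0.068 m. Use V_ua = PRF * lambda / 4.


V_ua = 19456 * 0.068 / 4 = 330.8 m/s

330.8 m/s


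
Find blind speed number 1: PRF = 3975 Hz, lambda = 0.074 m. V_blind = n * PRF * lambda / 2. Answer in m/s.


V_blind = 1 * 3975 * 0.074 / 2 = 147.1 m/s

147.1 m/s


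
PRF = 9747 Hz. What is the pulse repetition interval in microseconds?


PRI = 1/9747 = 0.0001025957 s = 102.6 us

102.6 us


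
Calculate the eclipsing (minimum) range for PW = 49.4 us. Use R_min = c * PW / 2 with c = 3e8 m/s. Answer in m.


R_min = 3e8 * 49.4e-6 / 2 = 7410.0 m

7410.0 m


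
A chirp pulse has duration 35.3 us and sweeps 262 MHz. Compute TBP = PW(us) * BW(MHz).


TBP = 35.3 * 262 = 9248.6

9248.6


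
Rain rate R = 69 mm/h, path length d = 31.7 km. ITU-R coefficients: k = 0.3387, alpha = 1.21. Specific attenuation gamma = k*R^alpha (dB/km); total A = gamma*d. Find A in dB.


gamma = 0.3387 * 69^1.21 = 56.862061 dB/km
A = 56.862061 * 31.7 = 1802.53 dB

1802.53 dB


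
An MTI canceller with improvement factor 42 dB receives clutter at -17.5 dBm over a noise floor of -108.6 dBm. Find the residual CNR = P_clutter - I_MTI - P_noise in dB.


CNR = -17.5 - 42 - (-108.6) = 49.1 dB

49.1 dB


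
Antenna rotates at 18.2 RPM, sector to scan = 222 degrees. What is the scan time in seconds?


t = 222 / (18.2 * 360) * 60 = 2.03 s

2.03 s


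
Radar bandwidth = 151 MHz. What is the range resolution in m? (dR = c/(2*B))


dR = 3e8 / (2 * 151000000.0) = 0.99 m

0.99 m


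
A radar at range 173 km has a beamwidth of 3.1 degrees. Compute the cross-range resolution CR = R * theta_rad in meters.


BW_rad = 0.054105207
CR = 173000 * 0.054105207 = 9360.2 m

9360.2 m


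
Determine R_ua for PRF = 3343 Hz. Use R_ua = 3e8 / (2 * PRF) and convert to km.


R_ua = 3e8 / (2 * 3343) = 44869.9 m = 44.9 km

44.9 km


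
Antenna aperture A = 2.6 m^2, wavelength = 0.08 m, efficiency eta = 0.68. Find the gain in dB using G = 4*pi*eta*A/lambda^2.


G_linear = 4*pi*0.68*2.6/0.08^2 = 3471.46
G_dB = 10*log10(3471.46) = 35.4 dB

35.4 dB


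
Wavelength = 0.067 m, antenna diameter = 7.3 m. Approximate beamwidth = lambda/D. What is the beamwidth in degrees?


BW_rad = 0.067 / 7.3 = 0.009178
BW_deg = 0.53 degrees

0.53 degrees


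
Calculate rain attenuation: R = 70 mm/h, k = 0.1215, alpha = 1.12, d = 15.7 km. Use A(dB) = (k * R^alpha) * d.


gamma = 0.1215 * 70^1.12 = 14.160744 dB/km
A = 14.160744 * 15.7 = 222.32 dB

222.32 dB


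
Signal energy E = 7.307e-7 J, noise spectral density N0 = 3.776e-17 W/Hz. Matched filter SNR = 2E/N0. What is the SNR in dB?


SNR_lin = 2 * 7.307e-7 / 3.776e-17 = 3.87e10
SNR_dB = 10*log10(3.87e10) = 105.9 dB

105.9 dB


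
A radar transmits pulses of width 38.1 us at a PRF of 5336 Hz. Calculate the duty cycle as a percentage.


DC = 38.1e-6 * 5336 * 100 = 20.33%

20.33%


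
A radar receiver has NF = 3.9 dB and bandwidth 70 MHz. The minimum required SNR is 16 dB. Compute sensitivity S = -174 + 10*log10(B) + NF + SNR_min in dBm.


10*log10(70000000.0) = 78.45
S = -174 + 78.45 + 3.9 + 16 = -75.6 dBm

-75.6 dBm


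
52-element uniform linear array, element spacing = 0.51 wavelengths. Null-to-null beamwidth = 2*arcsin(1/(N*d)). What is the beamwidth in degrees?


1/(N*d) = 1/(52*0.51) = 0.037707
BW = 2*arcsin(0.037707) = 4.3 degrees

4.3 degrees


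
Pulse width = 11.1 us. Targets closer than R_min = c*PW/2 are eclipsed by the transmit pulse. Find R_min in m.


R_min = 3e8 * 11.1e-6 / 2 = 1665.0 m

1665.0 m


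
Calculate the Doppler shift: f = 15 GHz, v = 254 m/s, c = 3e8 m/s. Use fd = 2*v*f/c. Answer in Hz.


fd = 2 * 254 * 15000000000.0 / 3e8 = 25400.0 Hz

25400.0 Hz


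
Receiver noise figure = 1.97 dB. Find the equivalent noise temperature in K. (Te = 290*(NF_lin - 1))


NF_lin = 10^(1.97/10) = 1.573983
Te = 290 * (1.573983 - 1) = 166.5 K

166.5 K


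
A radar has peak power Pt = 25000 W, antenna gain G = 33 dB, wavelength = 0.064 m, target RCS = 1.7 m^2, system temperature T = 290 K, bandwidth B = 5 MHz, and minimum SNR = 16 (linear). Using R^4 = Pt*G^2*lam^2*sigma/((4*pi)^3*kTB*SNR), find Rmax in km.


G_lin = 10^(33/10) = 1995.262315
R^4 = 25000 * 1995.262315^2 * 0.064^2 * 1.7 / ((4*pi)^3 * 1.38e-23 * 290 * 5000000.0 * 16)
R^4 = 1.09082e18 m^4
R_max = (1.09082e18)^(1/4) = 32317.5 m = 32.3 km

32.3 km


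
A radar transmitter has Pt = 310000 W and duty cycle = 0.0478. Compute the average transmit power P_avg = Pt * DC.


P_avg = 310000 * 0.0478 = 14818.0 W

14818.0 W


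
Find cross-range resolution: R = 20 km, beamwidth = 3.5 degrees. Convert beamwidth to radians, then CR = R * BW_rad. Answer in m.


BW_rad = 0.061086524
CR = 20000 * 0.061086524 = 1221.7 m

1221.7 m


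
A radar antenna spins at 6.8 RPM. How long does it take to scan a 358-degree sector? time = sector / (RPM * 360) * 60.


t = 358 / (6.8 * 360) * 60 = 8.77 s

8.77 s


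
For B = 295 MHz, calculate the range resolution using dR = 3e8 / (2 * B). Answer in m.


dR = 3e8 / (2 * 295000000.0) = 0.51 m

0.51 m


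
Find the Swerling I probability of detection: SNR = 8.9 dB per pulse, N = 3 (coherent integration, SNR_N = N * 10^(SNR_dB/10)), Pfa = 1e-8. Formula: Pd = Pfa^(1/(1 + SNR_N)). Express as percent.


SNR_lin = 10^(8.9/10) = 7.76247
SNR_N = 3 * 7.76247 = 23.28741
1/(1 + SNR_N) = 1/24.28741 = 0.0411736
Pd = (1e-8)^0.0411736 = 0.46839
Pd = 46.8%

46.8%


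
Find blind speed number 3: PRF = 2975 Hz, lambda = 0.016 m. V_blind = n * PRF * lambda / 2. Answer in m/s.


V_blind = 3 * 2975 * 0.016 / 2 = 71.4 m/s

71.4 m/s


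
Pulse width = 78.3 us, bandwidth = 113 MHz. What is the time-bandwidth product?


TBP = 78.3 * 113 = 8847.9

8847.9


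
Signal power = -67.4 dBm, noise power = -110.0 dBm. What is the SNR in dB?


SNR = -67.4 - (-110.0) = 42.6 dB

42.6 dB


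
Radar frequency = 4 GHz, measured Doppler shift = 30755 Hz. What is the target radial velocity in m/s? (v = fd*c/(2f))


v = 30755 * 3e8 / (2 * 4000000000.0) = 1153.3 m/s

1153.3 m/s


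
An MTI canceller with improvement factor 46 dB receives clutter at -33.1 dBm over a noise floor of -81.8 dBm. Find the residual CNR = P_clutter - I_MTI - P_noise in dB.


CNR = -33.1 - 46 - (-81.8) = 2.7 dB

2.7 dB


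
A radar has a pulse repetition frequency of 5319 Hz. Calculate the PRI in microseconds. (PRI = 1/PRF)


PRI = 1/5319 = 0.0001880053 s = 188.0 us

188.0 us


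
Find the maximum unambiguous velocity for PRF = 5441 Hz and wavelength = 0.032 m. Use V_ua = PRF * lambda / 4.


V_ua = 5441 * 0.032 / 4 = 43.5 m/s

43.5 m/s


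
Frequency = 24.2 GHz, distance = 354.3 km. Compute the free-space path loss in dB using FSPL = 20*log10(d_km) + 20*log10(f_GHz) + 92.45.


20*log10(354.3) = 50.99
20*log10(24.2) = 27.68
FSPL = 171.1 dB

171.1 dB


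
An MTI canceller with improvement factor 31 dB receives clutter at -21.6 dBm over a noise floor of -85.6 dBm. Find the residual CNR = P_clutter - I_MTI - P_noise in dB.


CNR = -21.6 - 31 - (-85.6) = 33.0 dB

33.0 dB


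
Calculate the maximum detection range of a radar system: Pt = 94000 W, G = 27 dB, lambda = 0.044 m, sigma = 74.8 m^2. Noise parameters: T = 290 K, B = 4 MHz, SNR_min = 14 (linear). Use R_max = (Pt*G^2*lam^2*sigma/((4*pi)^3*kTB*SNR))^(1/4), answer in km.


G_lin = 10^(27/10) = 501.187234
R^4 = 94000 * 501.187234^2 * 0.044^2 * 74.8 / ((4*pi)^3 * 1.38e-23 * 290 * 4000000.0 * 14)
R^4 = 7.68847e18 m^4
R_max = (7.68847e18)^(1/4) = 52657.5 m = 52.7 km

52.7 km


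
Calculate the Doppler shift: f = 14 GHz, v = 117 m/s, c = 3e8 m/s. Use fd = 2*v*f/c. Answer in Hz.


fd = 2 * 117 * 14000000000.0 / 3e8 = 10920.0 Hz

10920.0 Hz


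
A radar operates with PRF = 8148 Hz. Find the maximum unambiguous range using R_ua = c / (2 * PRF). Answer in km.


R_ua = 3e8 / (2 * 8148) = 18409.4 m = 18.4 km

18.4 km


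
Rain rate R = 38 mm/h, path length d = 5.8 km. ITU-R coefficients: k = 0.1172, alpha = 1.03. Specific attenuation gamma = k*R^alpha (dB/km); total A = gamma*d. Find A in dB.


gamma = 0.1172 * 38^1.03 = 4.967121 dB/km
A = 4.967121 * 5.8 = 28.81 dB

28.81 dB


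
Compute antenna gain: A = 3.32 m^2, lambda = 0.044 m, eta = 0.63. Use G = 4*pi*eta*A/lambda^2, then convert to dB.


G_linear = 4*pi*0.63*3.32/0.044^2 = 13576.35
G_dB = 10*log10(13576.35) = 41.3 dB

41.3 dB


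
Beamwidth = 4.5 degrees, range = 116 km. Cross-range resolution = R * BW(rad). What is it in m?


BW_rad = 0.078539816
CR = 116000 * 0.078539816 = 9110.6 m

9110.6 m


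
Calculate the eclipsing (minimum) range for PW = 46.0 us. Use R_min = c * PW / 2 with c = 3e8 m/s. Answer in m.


R_min = 3e8 * 46.0e-6 / 2 = 6900.0 m

6900.0 m


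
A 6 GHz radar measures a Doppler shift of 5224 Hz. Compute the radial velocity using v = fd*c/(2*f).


v = 5224 * 3e8 / (2 * 6000000000.0) = 130.6 m/s

130.6 m/s


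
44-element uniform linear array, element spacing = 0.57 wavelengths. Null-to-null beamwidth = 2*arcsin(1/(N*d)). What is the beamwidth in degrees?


1/(N*d) = 1/(44*0.57) = 0.039872
BW = 2*arcsin(0.039872) = 4.6 degrees

4.6 degrees


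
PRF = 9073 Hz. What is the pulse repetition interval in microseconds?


PRI = 1/9073 = 0.0001102171 s = 110.2 us

110.2 us


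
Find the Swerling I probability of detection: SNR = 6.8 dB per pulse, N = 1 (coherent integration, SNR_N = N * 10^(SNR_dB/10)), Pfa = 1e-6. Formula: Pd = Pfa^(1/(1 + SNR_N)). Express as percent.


SNR_lin = 10^(6.8/10) = 4.7863
SNR_N = 1 * 4.7863 = 4.7863
1/(1 + SNR_N) = 1/5.7863 = 0.172822
Pd = (1e-6)^0.172822 = 0.09185
Pd = 9.2%

9.2%


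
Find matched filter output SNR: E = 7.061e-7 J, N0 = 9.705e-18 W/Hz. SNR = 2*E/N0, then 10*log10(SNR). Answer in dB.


SNR_lin = 2 * 7.061e-7 / 9.705e-18 = 1.455e11
SNR_dB = 10*log10(1.455e11) = 111.6 dB

111.6 dB


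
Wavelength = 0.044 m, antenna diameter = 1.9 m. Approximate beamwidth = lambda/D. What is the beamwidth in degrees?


BW_rad = 0.044 / 1.9 = 0.023158
BW_deg = 1.33 degrees

1.33 degrees


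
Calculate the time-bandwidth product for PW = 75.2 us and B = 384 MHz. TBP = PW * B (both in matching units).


TBP = 75.2 * 384 = 28876.8

28876.8


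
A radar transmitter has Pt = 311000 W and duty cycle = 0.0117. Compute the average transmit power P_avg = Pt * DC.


P_avg = 311000 * 0.0117 = 3638.7 W

3638.7 W


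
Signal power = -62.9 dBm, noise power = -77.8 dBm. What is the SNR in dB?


SNR = -62.9 - (-77.8) = 14.9 dB

14.9 dB


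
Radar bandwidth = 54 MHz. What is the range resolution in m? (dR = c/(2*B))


dR = 3e8 / (2 * 54000000.0) = 2.78 m

2.78 m


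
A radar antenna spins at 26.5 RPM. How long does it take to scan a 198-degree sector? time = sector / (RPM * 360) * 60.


t = 198 / (26.5 * 360) * 60 = 1.25 s

1.25 s


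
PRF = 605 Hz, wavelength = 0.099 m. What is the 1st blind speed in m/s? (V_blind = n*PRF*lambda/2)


V_blind = 1 * 605 * 0.099 / 2 = 29.9 m/s

29.9 m/s


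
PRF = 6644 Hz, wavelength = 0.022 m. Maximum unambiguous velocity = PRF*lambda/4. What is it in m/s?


V_ua = 6644 * 0.022 / 4 = 36.5 m/s

36.5 m/s


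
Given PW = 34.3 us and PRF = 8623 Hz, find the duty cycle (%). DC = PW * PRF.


DC = 34.3e-6 * 8623 * 100 = 29.58%

29.58%


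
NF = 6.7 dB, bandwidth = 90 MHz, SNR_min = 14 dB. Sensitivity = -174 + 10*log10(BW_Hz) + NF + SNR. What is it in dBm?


10*log10(90000000.0) = 79.54
S = -174 + 79.54 + 6.7 + 14 = -73.8 dBm

-73.8 dBm


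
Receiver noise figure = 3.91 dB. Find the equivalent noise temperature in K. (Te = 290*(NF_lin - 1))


NF_lin = 10^(3.91/10) = 2.460368
Te = 290 * (2.460368 - 1) = 423.5 K

423.5 K


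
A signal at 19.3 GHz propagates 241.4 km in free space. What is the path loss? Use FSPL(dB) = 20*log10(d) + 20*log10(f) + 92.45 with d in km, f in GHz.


20*log10(241.4) = 47.65
20*log10(19.3) = 25.71
FSPL = 165.8 dB

165.8 dB


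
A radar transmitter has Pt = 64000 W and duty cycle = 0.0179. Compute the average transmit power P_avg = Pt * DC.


P_avg = 64000 * 0.0179 = 1145.6 W

1145.6 W


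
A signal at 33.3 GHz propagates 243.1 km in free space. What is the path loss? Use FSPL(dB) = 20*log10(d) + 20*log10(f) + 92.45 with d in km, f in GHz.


20*log10(243.1) = 47.72
20*log10(33.3) = 30.45
FSPL = 170.6 dB

170.6 dB


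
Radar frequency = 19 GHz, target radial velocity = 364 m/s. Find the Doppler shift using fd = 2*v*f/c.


fd = 2 * 364 * 19000000000.0 / 3e8 = 46106.7 Hz

46106.7 Hz


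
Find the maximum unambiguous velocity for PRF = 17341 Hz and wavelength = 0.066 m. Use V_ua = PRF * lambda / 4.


V_ua = 17341 * 0.066 / 4 = 286.1 m/s

286.1 m/s


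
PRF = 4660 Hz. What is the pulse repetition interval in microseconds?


PRI = 1/4660 = 0.0002145923 s = 214.6 us

214.6 us


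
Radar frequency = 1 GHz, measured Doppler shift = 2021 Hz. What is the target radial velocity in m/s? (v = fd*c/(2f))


v = 2021 * 3e8 / (2 * 1000000000.0) = 303.2 m/s

303.2 m/s


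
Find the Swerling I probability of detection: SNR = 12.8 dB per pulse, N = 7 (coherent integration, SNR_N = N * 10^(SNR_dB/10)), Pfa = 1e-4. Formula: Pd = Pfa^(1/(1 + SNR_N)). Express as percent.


SNR_lin = 10^(12.8/10) = 19.05461
SNR_N = 7 * 19.05461 = 133.38227
1/(1 + SNR_N) = 1/134.38227 = 0.0074415
Pd = (1e-4)^0.0074415 = 0.93376
Pd = 93.4%

93.4%


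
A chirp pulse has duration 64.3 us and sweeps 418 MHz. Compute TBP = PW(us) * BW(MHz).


TBP = 64.3 * 418 = 26877.4

26877.4


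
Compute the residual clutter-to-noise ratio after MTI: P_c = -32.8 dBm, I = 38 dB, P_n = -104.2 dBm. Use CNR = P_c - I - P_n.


CNR = -32.8 - 38 - (-104.2) = 33.4 dB

33.4 dB
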